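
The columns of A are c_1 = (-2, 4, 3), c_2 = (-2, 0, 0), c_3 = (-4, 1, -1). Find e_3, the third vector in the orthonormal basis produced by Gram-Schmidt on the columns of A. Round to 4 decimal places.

e_3 = (0.0000, 0.6000, -0.8000)

e_1 = c_1/‖c_1‖ = (-2, 4, 3)/5.3852 = (-0.3714, 0.7428, 0.5571).
r_{12} = e_1·c_2 = 0.7428.
u_2 = c_2 − 0.7428·e_1 = (-1.7241, -0.5517, -0.4138).
‖u_2‖ = 1.8570, so e_2 = (-0.9285, -0.2971, -0.2228).
r_{13} = e_1·c_3 = 1.6713; r_{23} = e_2·c_3 = 3.6396.
u_3 = c_3 − 1.6713·e_1 − 3.6396·e_2 = (0.0000, 0.8400, -1.1200).
‖u_3‖ = 1.4000, so e_3 = (0.0000, 0.6000, -0.8000).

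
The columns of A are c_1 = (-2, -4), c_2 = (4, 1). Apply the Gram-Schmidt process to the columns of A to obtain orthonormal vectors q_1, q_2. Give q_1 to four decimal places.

q_1 = c_1/‖c_1‖ = (-2, -4)/4.4721 = (-0.4472, -0.8944).

q_1 = (-0.4472, -0.8944)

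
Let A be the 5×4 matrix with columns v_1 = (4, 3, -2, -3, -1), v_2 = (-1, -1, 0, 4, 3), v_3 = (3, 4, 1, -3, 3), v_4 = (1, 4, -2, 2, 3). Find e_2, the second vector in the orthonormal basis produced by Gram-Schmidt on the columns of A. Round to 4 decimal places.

e_2 = (0.3289, 0.1812, -0.2954, 0.6042, 0.6377)

v_1 = (4, 3, -2, -3, -1); ‖v_1‖ = 6.2450, so e_1 = (0.6405, 0.4804, -0.3203, -0.4804, -0.1601).
e_1·v_2 = 0.6405·(-1) + 0.4804·(-1) + (-0.3203)·0 + (-0.4804)·4 + (-0.1601)·3 = -3.5228.
u_2 = v_2 + 3.5228·e_1 = (1.2564, 0.6923, -1.1282, 2.3077, 2.4359).
‖u_2‖ = 3.8197, so e_2 = (0.3289, 0.1812, -0.2954, 0.6042, 0.6377).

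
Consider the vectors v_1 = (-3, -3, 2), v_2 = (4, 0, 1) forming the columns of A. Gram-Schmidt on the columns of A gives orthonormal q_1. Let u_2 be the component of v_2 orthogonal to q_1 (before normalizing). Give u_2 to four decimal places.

u_2 = (2.6364, -1.3636, 1.9091)

v_1 = (-3, -3, 2); ‖v_1‖ = 4.6904, so q_1 = (-0.6396, -0.6396, 0.4264).
q_1·v_2 = (-0.6396)·4 + (-0.6396)·0 + 0.4264·1 = -2.1320.
u_2 = v_2 + 2.1320·q_1 = (2.6364, -1.3636, 1.9091).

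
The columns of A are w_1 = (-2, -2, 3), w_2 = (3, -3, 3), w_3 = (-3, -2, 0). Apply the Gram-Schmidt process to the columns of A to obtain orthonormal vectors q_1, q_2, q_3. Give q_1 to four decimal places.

q_1 = (-0.4851, -0.4851, 0.7276)

w_1 = (-2, -2, 3); ‖w_1‖ = 4.1231, so q_1 = (-0.4851, -0.4851, 0.7276).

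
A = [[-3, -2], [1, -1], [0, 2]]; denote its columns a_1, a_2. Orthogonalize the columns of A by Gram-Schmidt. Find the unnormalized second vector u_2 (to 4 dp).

q_1 = a_1/‖a_1‖ = (-3, 1, 0)/3.1623 = (-0.9487, 0.3162, 0.0000).
r_{12} = q_1·a_2 = 1.5811.
u_2 = a_2 − 1.5811·q_1 = (-0.5000, -1.5000, 2.0000).

u_2 = (-0.5000, -1.5000, 2.0000)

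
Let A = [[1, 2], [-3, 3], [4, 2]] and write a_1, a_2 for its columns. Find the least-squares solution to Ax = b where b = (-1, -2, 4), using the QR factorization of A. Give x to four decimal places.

x = (0.8095, -0.0476)

e_1 = a_1/‖a_1‖ = (1, -3, 4)/5.0990 = (0.1961, -0.5883, 0.7845).
r_{12} = e_1·a_2 = 0.1961.
u_2 = a_2 − 0.1961·e_1 = (1.9615, 3.1154, 1.8462).
‖u_2‖ = 4.1184, so e_2 = (0.4763, 0.7564, 0.4483).
Qᵀb = (4.1184, -0.1961).
Back-substitute: x_2 = -0.1961/4.1184 = -0.0476.
x_1 = (4.1184 − 0.1961·(-0.0476))/5.0990 = 0.8095.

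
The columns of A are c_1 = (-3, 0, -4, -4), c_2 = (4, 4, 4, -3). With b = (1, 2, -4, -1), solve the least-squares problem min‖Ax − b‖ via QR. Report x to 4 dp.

x = (0.4580, 0.1110)

e_1 = c_1/‖c_1‖ = (-3, 0, -4, -4)/6.4031 = (-0.4685, 0.0000, -0.6247, -0.6247).
r_{12} = e_1·c_2 = -2.4988.
u_2 = c_2 + 2.4988·e_1 = (2.8293, 4.0000, 2.4390, -4.5610).
‖u_2‖ = 7.1243, so e_2 = (0.3971, 0.5615, 0.3424, -0.6402).
Qᵀb = (2.6550, 0.7908).
Back-substitute: x_2 = 0.7908/7.1243 = 0.1110.
x_1 = (2.6550 + 2.4988·0.1110)/6.4031 = 0.4580.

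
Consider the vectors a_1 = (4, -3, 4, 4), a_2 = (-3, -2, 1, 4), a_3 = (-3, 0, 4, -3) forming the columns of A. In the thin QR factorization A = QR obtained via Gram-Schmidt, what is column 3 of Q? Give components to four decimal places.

e_3 = (-0.3495, -0.0491, 0.7992, -0.4865)

a_1 = (4, -3, 4, 4); ‖a_1‖ = 7.5498, so e_1 = (0.5298, -0.3974, 0.5298, 0.5298).
e_1·a_2 = 0.5298·(-3) + (-0.3974)·(-2) + 0.5298·1 + 0.5298·4 = 1.8543.
u_2 = a_2 − 1.8543·e_1 = (-3.9825, -1.2632, 0.0175, 3.0175).
‖u_2‖ = 5.1538, so e_2 = (-0.7727, -0.2451, 0.0034, 0.5855).
e_1·a_3 = 0.5298·(-3) + (-0.3974)·0 + 0.5298·4 + 0.5298·(-3) = -1.0596; e_2·a_3 = (-0.7727)·(-3) + (-0.2451)·0 + 0.0034·4 + 0.5855·(-3) = 0.5753.
u_3 = a_3 + 1.0596·e_1 − 0.5753·e_2 = (-1.9941, -0.2801, 4.5594, -2.7754).
‖u_3‖ = 5.7049, so e_3 = (-0.3495, -0.0491, 0.7992, -0.4865).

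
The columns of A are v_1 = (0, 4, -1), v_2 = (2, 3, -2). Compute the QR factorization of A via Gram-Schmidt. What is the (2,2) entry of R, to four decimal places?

e_1 = v_1/‖v_1‖ = (0, 4, -1)/4.1231 = (0.0000, 0.9701, -0.2425).
r_{12} = e_1·v_2 = 3.3955.
u_2 = v_2 − 3.3955·e_1 = (2.0000, -0.2941, -1.1765).
r_{22} = ‖u_2‖ = 2.3389.

r_{22} = 2.3389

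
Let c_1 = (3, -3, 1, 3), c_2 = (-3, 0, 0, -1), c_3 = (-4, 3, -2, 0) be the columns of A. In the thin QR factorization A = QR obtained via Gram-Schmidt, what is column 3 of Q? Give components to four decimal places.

c_1 = (3, -3, 1, 3); ‖c_1‖ = 5.2915, so q_1 = (0.5669, -0.5669, 0.1890, 0.5669).
q_1·c_2 = 0.5669·(-3) + (-0.5669)·0 + 0.1890·0 + 0.5669·(-1) = -2.2678.
u_2 = c_2 + 2.2678·q_1 = (-1.7143, -1.2857, 0.4286, 0.2857).
‖u_2‖ = 2.2039, so q_2 = (-0.7778, -0.5834, 0.1945, 0.1296).
q_1·c_3 = 0.5669·(-4) + (-0.5669)·3 + 0.1890·(-2) + 0.5669·0 = -4.3466; q_2·c_3 = (-0.7778)·(-4) + (-0.5834)·3 + 0.1945·(-2) + 0.1296·0 = 0.9723.
u_3 = c_3 + 4.3466·q_1 − 0.9723·q_2 = (-0.7794, 1.1029, -1.3676, 2.3382).
‖u_3‖ = 3.0268, so q_3 = (-0.2575, 0.3644, -0.4518, 0.7725).

q_3 = (-0.2575, 0.3644, -0.4518, 0.7725)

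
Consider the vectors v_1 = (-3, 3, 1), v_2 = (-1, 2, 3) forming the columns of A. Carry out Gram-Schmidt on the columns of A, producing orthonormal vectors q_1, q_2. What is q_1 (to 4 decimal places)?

v_1 = (-3, 3, 1); ‖v_1‖ = 4.3589, so q_1 = (-0.6882, 0.6882, 0.2294).

q_1 = (-0.6882, 0.6882, 0.2294)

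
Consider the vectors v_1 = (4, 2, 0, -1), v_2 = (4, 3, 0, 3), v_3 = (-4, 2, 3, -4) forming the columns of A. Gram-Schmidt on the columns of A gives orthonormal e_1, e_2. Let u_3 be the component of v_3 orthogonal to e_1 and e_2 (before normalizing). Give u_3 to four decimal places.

e_1 = v_1/‖v_1‖ = (4, 2, 0, -1)/4.5826 = (0.8729, 0.4364, 0.0000, -0.2182).
r_{12} = e_1·v_2 = 4.1461.
u_2 = v_2 − 4.1461·e_1 = (0.3810, 1.1905, 0.0000, 3.9048).
‖u_2‖ = 4.0999, so e_2 = (0.0929, 0.2904, 0.0000, 0.9524).
r_{13} = e_1·v_3 = -1.7457; r_{23} = e_2·v_3 = -3.6005.
u_3 = v_3 + 1.7457·e_1 + 3.6005·e_2 = (-2.1416, 3.8074, 3.0000, -0.9518).

u_3 = (-2.1416, 3.8074, 3.0000, -0.9518)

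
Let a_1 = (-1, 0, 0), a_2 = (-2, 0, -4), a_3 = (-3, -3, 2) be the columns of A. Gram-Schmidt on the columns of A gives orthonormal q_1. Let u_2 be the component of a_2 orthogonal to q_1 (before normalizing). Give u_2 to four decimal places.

q_1 = a_1/‖a_1‖ = (-1, 0, 0)/1.0000 = (-1.0000, 0.0000, 0.0000).
r_{12} = q_1·a_2 = 2.0000.
u_2 = a_2 − 2.0000·q_1 = (0.0000, 0.0000, -4.0000).

u_2 = (0.0000, 0.0000, -4.0000)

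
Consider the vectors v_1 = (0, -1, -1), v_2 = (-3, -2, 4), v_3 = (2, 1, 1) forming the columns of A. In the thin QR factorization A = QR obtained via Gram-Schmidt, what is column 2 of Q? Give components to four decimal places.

q_1 = v_1/‖v_1‖ = (0, -1, -1)/1.4142 = (0.0000, -0.7071, -0.7071).
r_{12} = q_1·v_2 = -1.4142.
u_2 = v_2 + 1.4142·q_1 = (-3.0000, -3.0000, 3.0000).
‖u_2‖ = 5.1962, so q_2 = (-0.5774, -0.5774, 0.5774).

q_2 = (-0.5774, -0.5774, 0.5774)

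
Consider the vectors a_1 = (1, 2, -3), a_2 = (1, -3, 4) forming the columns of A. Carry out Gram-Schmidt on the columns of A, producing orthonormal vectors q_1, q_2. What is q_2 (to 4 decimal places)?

a_1 = (1, 2, -3); ‖a_1‖ = 3.7417, so q_1 = (0.2673, 0.5345, -0.8018).
q_1·a_2 = 0.2673·1 + 0.5345·(-3) + (-0.8018)·4 = -4.5434.
u_2 = a_2 + 4.5434·q_1 = (2.2143, -0.5714, 0.3571).
‖u_2‖ = 2.3146, so q_2 = (0.9567, -0.2469, 0.1543).

q_2 = (0.9567, -0.2469, 0.1543)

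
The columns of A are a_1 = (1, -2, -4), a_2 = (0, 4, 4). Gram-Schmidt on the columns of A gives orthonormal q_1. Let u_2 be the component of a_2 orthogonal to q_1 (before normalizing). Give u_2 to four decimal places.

a_1 = (1, -2, -4); ‖a_1‖ = 4.5826, so q_1 = (0.2182, -0.4364, -0.8729).
q_1·a_2 = 0.2182·0 + (-0.4364)·4 + (-0.8729)·4 = -5.2372.
u_2 = a_2 + 5.2372·q_1 = (1.1429, 1.7143, -0.5714).

u_2 = (1.1429, 1.7143, -0.5714)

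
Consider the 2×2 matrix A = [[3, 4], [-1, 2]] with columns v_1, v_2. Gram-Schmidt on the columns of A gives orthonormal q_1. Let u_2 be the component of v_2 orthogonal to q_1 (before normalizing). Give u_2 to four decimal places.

u_2 = (1.0000, 3.0000)

v_1 = (3, -1); ‖v_1‖ = 3.1623, so q_1 = (0.9487, -0.3162).
q_1·v_2 = 0.9487·4 + (-0.3162)·2 = 3.1623.
u_2 = v_2 − 3.1623·q_1 = (1.0000, 3.0000).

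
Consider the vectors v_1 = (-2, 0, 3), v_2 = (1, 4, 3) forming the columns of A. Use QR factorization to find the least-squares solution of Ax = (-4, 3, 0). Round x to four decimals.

x = (0.5260, 0.1661)

q_1 = v_1/‖v_1‖ = (-2, 0, 3)/3.6056 = (-0.5547, 0.0000, 0.8321).
r_{12} = q_1·v_2 = 1.9415.
u_2 = v_2 − 1.9415·q_1 = (2.0769, 4.0000, 1.3846).
‖u_2‖ = 4.7150, so q_2 = (0.4405, 0.8484, 0.2937).
Qᵀb = (2.2188, 0.7831).
Back-substitute: x_2 = 0.7831/4.7150 = 0.1661.
x_1 = (2.2188 − 1.9415·0.1661)/3.6056 = 0.5260.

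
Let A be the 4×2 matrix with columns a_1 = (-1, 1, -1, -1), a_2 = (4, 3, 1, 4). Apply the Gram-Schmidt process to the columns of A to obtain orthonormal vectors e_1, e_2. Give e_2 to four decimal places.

a_1 = (-1, 1, -1, -1); ‖a_1‖ = 2.0000, so e_1 = (-0.5000, 0.5000, -0.5000, -0.5000).
e_1·a_2 = (-0.5000)·4 + 0.5000·3 + (-0.5000)·1 + (-0.5000)·4 = -3.0000.
u_2 = a_2 + 3.0000·e_1 = (2.5000, 4.5000, -0.5000, 2.5000).
‖u_2‖ = 5.7446, so e_2 = (0.4352, 0.7833, -0.0870, 0.4352).

e_2 = (0.4352, 0.7833, -0.0870, 0.4352)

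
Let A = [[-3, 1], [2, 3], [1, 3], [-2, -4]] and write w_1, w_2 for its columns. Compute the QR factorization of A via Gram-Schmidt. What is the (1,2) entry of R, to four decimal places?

r_{12} = 3.2998

w_1 = (-3, 2, 1, -2); ‖w_1‖ = 4.2426, so q_1 = (-0.7071, 0.4714, 0.2357, -0.4714).
r_{12} = q_1·w_2 = 3.2998.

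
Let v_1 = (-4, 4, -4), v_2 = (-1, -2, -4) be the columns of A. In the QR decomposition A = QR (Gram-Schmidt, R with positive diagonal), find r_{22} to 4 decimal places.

v_1 = (-4, 4, -4); ‖v_1‖ = 6.9282, so e_1 = (-0.5774, 0.5774, -0.5774).
e_1·v_2 = (-0.5774)·(-1) + 0.5774·(-2) + (-0.5774)·(-4) = 1.7321.
u_2 = v_2 − 1.7321·e_1 = (0.0000, -3.0000, -3.0000).
r_{22} = ‖u_2‖ = 4.2426.

r_{22} = 4.2426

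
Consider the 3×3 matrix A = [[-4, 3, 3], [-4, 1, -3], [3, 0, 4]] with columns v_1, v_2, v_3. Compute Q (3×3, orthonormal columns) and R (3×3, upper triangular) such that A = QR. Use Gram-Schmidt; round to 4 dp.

v_1 = (-4, -4, 3); ‖v_1‖ = 6.4031, so q_1 = (-0.6247, -0.6247, 0.4685).
q_1·v_2 = (-0.6247)·3 + (-0.6247)·1 + 0.4685·0 = -2.4988.
u_2 = v_2 + 2.4988·q_1 = (1.4390, -0.5610, 1.1707).
‖u_2‖ = 1.9381, so q_2 = (0.7425, -0.2895, 0.6041).
q_1·v_3 = (-0.6247)·3 + (-0.6247)·(-3) + 0.4685·4 = 1.8741; q_2·v_3 = 0.7425·3 + (-0.2895)·(-3) + 0.6041·4 = 5.5122.
u_3 = v_3 − 1.8741·q_1 − 5.5122·q_2 = (0.0779, -0.2338, -0.2078).
‖u_3‖ = 0.3223, so q_3 = (0.2417, -0.7252, -0.6447).

Q = [[-0.6247, 0.7425, 0.2417], [-0.6247, -0.2895, -0.7252], [0.4685, 0.6041, -0.6447]], R = [[6.4031, -2.4988, 1.8741], [0.0000, 1.9381, 5.5122], [0.0000, 0.0000, 0.3223]]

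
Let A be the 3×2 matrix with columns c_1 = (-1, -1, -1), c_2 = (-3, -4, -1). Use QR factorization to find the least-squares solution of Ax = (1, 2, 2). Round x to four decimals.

x = (-1.8571, 0.0714)

q_1 = c_1/‖c_1‖ = (-1, -1, -1)/1.7321 = (-0.5774, -0.5774, -0.5774).
r_{12} = q_1·c_2 = 4.6188.
u_2 = c_2 − 4.6188·q_1 = (-0.3333, -1.3333, 1.6667).
‖u_2‖ = 2.1602, so q_2 = (-0.1543, -0.6172, 0.7715).
Qᵀb = (-2.8868, 0.1543).
Back-substitute: x_2 = 0.1543/2.1602 = 0.0714.
x_1 = (-2.8868 − 4.6188·0.0714)/1.7321 = -1.8571.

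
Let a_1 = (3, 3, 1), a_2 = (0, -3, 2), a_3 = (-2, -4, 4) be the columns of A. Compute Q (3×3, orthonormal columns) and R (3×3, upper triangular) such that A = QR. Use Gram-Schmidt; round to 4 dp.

q_1 = a_1/‖a_1‖ = (3, 3, 1)/4.3589 = (0.6882, 0.6882, 0.2294).
r_{12} = q_1·a_2 = -1.6059.
u_2 = a_2 + 1.6059·q_1 = (1.1053, -1.8947, 2.3684).
‖u_2‖ = 3.2282, so q_2 = (0.3424, -0.5869, 0.7337).
r_{13} = q_1·a_3 = -3.2118; r_{23} = q_2·a_3 = 4.5977.
u_3 = a_3 + 3.2118·q_1 − 4.5977·q_2 = (-1.3636, 0.9091, 1.3636).
‖u_3‖ = 2.1320, so q_3 = (-0.6396, 0.4264, 0.6396).

Q = [[0.6882, 0.3424, -0.6396], [0.6882, -0.5869, 0.4264], [0.2294, 0.7337, 0.6396]], R = [[4.3589, -1.6059, -3.2118], [0.0000, 3.2282, 4.5977], [0.0000, 0.0000, 2.1320]]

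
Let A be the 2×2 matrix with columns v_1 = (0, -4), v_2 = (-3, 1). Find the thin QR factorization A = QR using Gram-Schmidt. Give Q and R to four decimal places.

v_1 = (0, -4); ‖v_1‖ = 4.0000, so q_1 = (0.0000, -1.0000).
q_1·v_2 = 0.0000·(-3) + (-1.0000)·1 = -1.0000.
u_2 = v_2 + 1.0000·q_1 = (-3.0000, 0.0000).
‖u_2‖ = 3.0000, so q_2 = (-1.0000, 0.0000).

Q = [[0.0000, -1.0000], [-1.0000, 0.0000]], R = [[4.0000, -1.0000], [0.0000, 3.0000]]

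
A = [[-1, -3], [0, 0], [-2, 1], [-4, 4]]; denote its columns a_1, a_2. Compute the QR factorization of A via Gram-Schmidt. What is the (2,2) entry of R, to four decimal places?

a_1 = (-1, 0, -2, -4); ‖a_1‖ = 4.5826, so q_1 = (-0.2182, 0.0000, -0.4364, -0.8729).
q_1·a_2 = (-0.2182)·(-3) + 0.0000·0 + (-0.4364)·1 + (-0.8729)·4 = -3.2733.
u_2 = a_2 + 3.2733·q_1 = (-3.7143, 0.0000, -0.4286, 1.1429).
r_{22} = ‖u_2‖ = 3.9097.

r_{22} = 3.9097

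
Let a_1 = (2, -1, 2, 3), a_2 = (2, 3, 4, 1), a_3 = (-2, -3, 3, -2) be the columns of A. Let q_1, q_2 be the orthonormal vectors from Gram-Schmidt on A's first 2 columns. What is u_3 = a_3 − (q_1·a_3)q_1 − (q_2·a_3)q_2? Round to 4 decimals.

a_1 = (2, -1, 2, 3); ‖a_1‖ = 4.2426, so q_1 = (0.4714, -0.2357, 0.4714, 0.7071).
q_1·a_2 = 0.4714·2 + (-0.2357)·3 + 0.4714·4 + 0.7071·1 = 2.8284.
u_2 = a_2 − 2.8284·q_1 = (0.6667, 3.6667, 2.6667, -1.0000).
‖u_2‖ = 4.6904, so q_2 = (0.1421, 0.7817, 0.5685, -0.2132).
q_1·a_3 = 0.4714·(-2) + (-0.2357)·(-3) + 0.4714·3 + 0.7071·(-2) = -0.2357; q_2·a_3 = 0.1421·(-2) + 0.7817·(-3) + 0.5685·3 + (-0.2132)·(-2) = -0.4975.
u_3 = a_3 + 0.2357·q_1 + 0.4975·q_2 = (-1.8182, -2.6667, 3.3939, -1.9394).

u_3 = (-1.8182, -2.6667, 3.3939, -1.9394)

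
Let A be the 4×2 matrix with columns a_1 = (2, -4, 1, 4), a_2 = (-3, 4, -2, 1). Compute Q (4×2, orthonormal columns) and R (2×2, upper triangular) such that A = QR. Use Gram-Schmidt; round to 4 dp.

Q = [[0.3288, -0.4381], [-0.6576, 0.4195], [0.1644, -0.3332], [0.6576, 0.7219]], R = [[6.0828, -3.2880], [0.0000, 4.3805]]

q_1 = a_1/‖a_1‖ = (2, -4, 1, 4)/6.0828 = (0.3288, -0.6576, 0.1644, 0.6576).
r_{12} = q_1·a_2 = -3.2880.
u_2 = a_2 + 3.2880·q_1 = (-1.9189, 1.8378, -1.4595, 3.1622).
‖u_2‖ = 4.3805, so q_2 = (-0.4381, 0.4195, -0.3332, 0.7219).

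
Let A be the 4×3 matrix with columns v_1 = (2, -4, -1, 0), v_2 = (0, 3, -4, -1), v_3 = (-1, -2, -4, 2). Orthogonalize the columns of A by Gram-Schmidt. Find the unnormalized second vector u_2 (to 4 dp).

v_1 = (2, -4, -1, 0); ‖v_1‖ = 4.5826, so q_1 = (0.4364, -0.8729, -0.2182, 0.0000).
q_1·v_2 = 0.4364·0 + (-0.8729)·3 + (-0.2182)·(-4) + 0.0000·(-1) = -1.7457.
u_2 = v_2 + 1.7457·q_1 = (0.7619, 1.4762, -4.3810, -1.0000).

u_2 = (0.7619, 1.4762, -4.3810, -1.0000)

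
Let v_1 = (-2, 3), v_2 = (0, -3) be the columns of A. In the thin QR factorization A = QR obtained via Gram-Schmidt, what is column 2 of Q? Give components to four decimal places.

e_2 = (-0.8321, -0.5547)

e_1 = v_1/‖v_1‖ = (-2, 3)/3.6056 = (-0.5547, 0.8321).
r_{12} = e_1·v_2 = -2.4962.
u_2 = v_2 + 2.4962·e_1 = (-1.3846, -0.9231).
‖u_2‖ = 1.6641, so e_2 = (-0.8321, -0.5547).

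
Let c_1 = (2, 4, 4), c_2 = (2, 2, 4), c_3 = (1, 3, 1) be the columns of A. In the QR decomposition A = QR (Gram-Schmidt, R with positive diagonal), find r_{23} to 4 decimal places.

c_1 = (2, 4, 4); ‖c_1‖ = 6.0000, so e_1 = (0.3333, 0.6667, 0.6667).
e_1·c_2 = 0.3333·2 + 0.6667·2 + 0.6667·4 = 4.6667.
u_2 = c_2 − 4.6667·e_1 = (0.4444, -1.1111, 0.8889).
‖u_2‖ = 1.4907, so e_2 = (0.2981, -0.7454, 0.5963).
r_{23} = e_2·c_3 = -1.3416.

r_{23} = -1.3416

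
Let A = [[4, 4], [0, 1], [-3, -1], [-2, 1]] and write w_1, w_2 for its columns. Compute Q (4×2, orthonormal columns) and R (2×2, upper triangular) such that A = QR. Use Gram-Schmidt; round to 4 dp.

Q = [[0.7428, 0.5507], [0.0000, 0.3327], [-0.5571, 0.2524], [-0.3714, 0.7228]], R = [[5.3852, 3.1568], [0.0000, 3.0057]]

w_1 = (4, 0, -3, -2); ‖w_1‖ = 5.3852, so e_1 = (0.7428, 0.0000, -0.5571, -0.3714).
e_1·w_2 = 0.7428·4 + 0.0000·1 + (-0.5571)·(-1) + (-0.3714)·1 = 3.1568.
u_2 = w_2 − 3.1568·e_1 = (1.6552, 1.0000, 0.7586, 2.1724).
‖u_2‖ = 3.0057, so e_2 = (0.5507, 0.3327, 0.2524, 0.7228).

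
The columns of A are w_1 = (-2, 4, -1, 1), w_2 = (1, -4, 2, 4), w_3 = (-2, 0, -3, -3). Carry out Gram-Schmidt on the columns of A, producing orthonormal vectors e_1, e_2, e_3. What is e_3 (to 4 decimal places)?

w_1 = (-2, 4, -1, 1); ‖w_1‖ = 4.6904, so e_1 = (-0.4264, 0.8528, -0.2132, 0.2132).
e_1·w_2 = (-0.4264)·1 + 0.8528·(-4) + (-0.2132)·2 + 0.2132·4 = -3.4112.
u_2 = w_2 + 3.4112·e_1 = (-0.4545, -1.0909, 1.2727, 4.7273).
‖u_2‖ = 5.0362, so e_2 = (-0.0903, -0.2166, 0.2527, 0.9387).
e_1·w_3 = (-0.4264)·(-2) + 0.8528·0 + (-0.2132)·(-3) + 0.2132·(-3) = 0.8528; e_2·w_3 = (-0.0903)·(-2) + (-0.2166)·0 + 0.2527·(-3) + 0.9387·(-3) = -3.3936.
u_3 = w_3 − 0.8528·e_1 + 3.3936·e_2 = (-1.9427, -1.4624, -1.9606, 0.0036).
‖u_3‖ = 3.1235, so e_3 = (-0.6219, -0.4682, -0.6277, 0.0011).

e_3 = (-0.6219, -0.4682, -0.6277, 0.0011)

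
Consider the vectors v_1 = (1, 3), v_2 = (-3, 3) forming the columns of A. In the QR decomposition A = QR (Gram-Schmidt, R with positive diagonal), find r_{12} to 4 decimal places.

r_{12} = 1.8974

v_1 = (1, 3); ‖v_1‖ = 3.1623, so q_1 = (0.3162, 0.9487).
r_{12} = q_1·v_2 = 1.8974.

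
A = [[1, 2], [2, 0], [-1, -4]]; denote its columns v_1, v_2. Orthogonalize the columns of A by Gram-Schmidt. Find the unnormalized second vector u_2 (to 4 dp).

u_2 = (1.0000, -2.0000, -3.0000)

e_1 = v_1/‖v_1‖ = (1, 2, -1)/2.4495 = (0.4082, 0.8165, -0.4082).
r_{12} = e_1·v_2 = 2.4495.
u_2 = v_2 − 2.4495·e_1 = (1.0000, -2.0000, -3.0000).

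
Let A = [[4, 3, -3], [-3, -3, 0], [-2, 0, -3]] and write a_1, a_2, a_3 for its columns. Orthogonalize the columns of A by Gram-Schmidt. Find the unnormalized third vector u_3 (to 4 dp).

u_3 = (-2.0000, -2.0000, -1.0000)

q_1 = a_1/‖a_1‖ = (4, -3, -2)/5.3852 = (0.7428, -0.5571, -0.3714).
r_{12} = q_1·a_2 = 3.8996.
u_2 = a_2 − 3.8996·q_1 = (0.1034, -0.8276, 1.4483).
‖u_2‖ = 1.6713, so q_2 = (0.0619, -0.4952, 0.8666).
r_{13} = q_1·a_3 = -1.1142; r_{23} = q_2·a_3 = -2.7854.
u_3 = a_3 + 1.1142·q_1 + 2.7854·q_2 = (-2.0000, -2.0000, -1.0000).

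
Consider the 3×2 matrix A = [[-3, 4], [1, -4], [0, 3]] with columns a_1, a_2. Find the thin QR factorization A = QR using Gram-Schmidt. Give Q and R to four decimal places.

a_1 = (-3, 1, 0); ‖a_1‖ = 3.1623, so e_1 = (-0.9487, 0.3162, 0.0000).
e_1·a_2 = (-0.9487)·4 + 0.3162·(-4) + 0.0000·3 = -5.0596.
u_2 = a_2 + 5.0596·e_1 = (-0.8000, -2.4000, 3.0000).
‖u_2‖ = 3.9243, so e_2 = (-0.2039, -0.6116, 0.7645).

Q = [[-0.9487, -0.2039], [0.3162, -0.6116], [0.0000, 0.7645]], R = [[3.1623, -5.0596], [0.0000, 3.9243]]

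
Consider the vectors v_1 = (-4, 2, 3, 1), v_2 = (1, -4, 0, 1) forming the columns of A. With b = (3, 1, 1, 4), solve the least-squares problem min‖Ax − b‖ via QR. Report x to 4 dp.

e_1 = v_1/‖v_1‖ = (-4, 2, 3, 1)/5.4772 = (-0.7303, 0.3651, 0.5477, 0.1826).
r_{12} = e_1·v_2 = -2.0083.
u_2 = v_2 + 2.0083·e_1 = (-0.4667, -3.2667, 1.1000, 1.3667).
‖u_2‖ = 3.7372, so e_2 = (-0.1249, -0.8741, 0.2943, 0.3657).
Qᵀb = (-0.5477, 0.5084).
Back-substitute: x_2 = 0.5084/3.7372 = 0.1360.
x_1 = (-0.5477 + 2.0083·0.1360)/5.4772 = -0.0501.

x = (-0.0501, 0.1360)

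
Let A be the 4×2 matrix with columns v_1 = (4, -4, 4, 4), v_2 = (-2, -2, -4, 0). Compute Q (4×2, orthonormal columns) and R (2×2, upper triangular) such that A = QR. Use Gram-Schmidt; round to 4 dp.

Q = [[0.5000, -0.2236], [-0.5000, -0.6708], [0.5000, -0.6708], [0.5000, 0.2236]], R = [[8.0000, -2.0000], [0.0000, 4.4721]]

v_1 = (4, -4, 4, 4); ‖v_1‖ = 8.0000, so q_1 = (0.5000, -0.5000, 0.5000, 0.5000).
q_1·v_2 = 0.5000·(-2) + (-0.5000)·(-2) + 0.5000·(-4) + 0.5000·0 = -2.0000.
u_2 = v_2 + 2.0000·q_1 = (-1.0000, -3.0000, -3.0000, 1.0000).
‖u_2‖ = 4.4721, so q_2 = (-0.2236, -0.6708, -0.6708, 0.2236).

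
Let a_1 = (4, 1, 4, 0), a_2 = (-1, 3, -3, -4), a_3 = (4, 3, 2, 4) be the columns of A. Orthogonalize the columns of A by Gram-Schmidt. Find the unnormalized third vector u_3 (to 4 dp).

u_3 = (0.8499, 2.9047, -1.5761, 3.1481)

q_1 = a_1/‖a_1‖ = (4, 1, 4, 0)/5.7446 = (0.6963, 0.1741, 0.6963, 0.0000).
r_{12} = q_1·a_2 = -2.2630.
u_2 = a_2 + 2.2630·q_1 = (0.5758, 3.3939, -1.4242, -4.0000).
‖u_2‖ = 5.4661, so q_2 = (0.1053, 0.6209, -0.2606, -0.7318).
r_{13} = q_1·a_3 = 4.7001; r_{23} = q_2·a_3 = -1.1642.
u_3 = a_3 − 4.7001·q_1 + 1.1642·q_2 = (0.8499, 2.9047, -1.5761, 3.1481).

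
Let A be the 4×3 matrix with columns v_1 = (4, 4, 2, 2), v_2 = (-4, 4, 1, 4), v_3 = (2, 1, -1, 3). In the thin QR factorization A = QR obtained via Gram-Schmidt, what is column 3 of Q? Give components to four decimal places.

e_1 = v_1/‖v_1‖ = (4, 4, 2, 2)/6.3246 = (0.6325, 0.6325, 0.3162, 0.3162).
r_{12} = e_1·v_2 = 1.5811.
u_2 = v_2 − 1.5811·e_1 = (-5.0000, 3.0000, 0.5000, 3.5000).
‖u_2‖ = 6.8191, so e_2 = (-0.7332, 0.4399, 0.0733, 0.5133).
r_{13} = e_1·v_3 = 2.5298; r_{23} = e_2·v_3 = 0.4399.
u_3 = v_3 − 2.5298·e_1 − 0.4399·e_2 = (0.7226, -0.7935, -1.8323, 1.9742).
‖u_3‖ = 2.8994, so e_3 = (0.2492, -0.2737, -0.6319, 0.6809).

e_3 = (0.2492, -0.2737, -0.6319, 0.6809)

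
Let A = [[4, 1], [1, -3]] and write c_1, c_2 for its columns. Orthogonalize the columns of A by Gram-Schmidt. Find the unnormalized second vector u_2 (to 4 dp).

u_2 = (0.7647, -3.0588)

c_1 = (4, 1); ‖c_1‖ = 4.1231, so e_1 = (0.9701, 0.2425).
e_1·c_2 = 0.9701·1 + 0.2425·(-3) = 0.2425.
u_2 = c_2 − 0.2425·e_1 = (0.7647, -3.0588).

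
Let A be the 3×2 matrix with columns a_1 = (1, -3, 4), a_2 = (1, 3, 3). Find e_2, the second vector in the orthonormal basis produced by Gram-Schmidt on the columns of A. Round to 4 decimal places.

e_2 = (0.1973, 0.8073, 0.5561)

a_1 = (1, -3, 4); ‖a_1‖ = 5.0990, so e_1 = (0.1961, -0.5883, 0.7845).
e_1·a_2 = 0.1961·1 + (-0.5883)·3 + 0.7845·3 = 0.7845.
u_2 = a_2 − 0.7845·e_1 = (0.8462, 3.4615, 2.3846).
‖u_2‖ = 4.2877, so e_2 = (0.1973, 0.8073, 0.5561).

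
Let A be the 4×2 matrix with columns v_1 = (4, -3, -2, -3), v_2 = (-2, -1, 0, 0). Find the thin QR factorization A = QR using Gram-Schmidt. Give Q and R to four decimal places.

Q = [[0.6489, -0.7072], [-0.4867, -0.6693], [-0.3244, -0.1263], [-0.4867, -0.1894]], R = [[6.1644, -0.8111], [0.0000, 2.0838]]

v_1 = (4, -3, -2, -3); ‖v_1‖ = 6.1644, so q_1 = (0.6489, -0.4867, -0.3244, -0.4867).
q_1·v_2 = 0.6489·(-2) + (-0.4867)·(-1) + (-0.3244)·0 + (-0.4867)·0 = -0.8111.
u_2 = v_2 + 0.8111·q_1 = (-1.4737, -1.3947, -0.2632, -0.3947).
‖u_2‖ = 2.0838, so q_2 = (-0.7072, -0.6693, -0.1263, -0.1894).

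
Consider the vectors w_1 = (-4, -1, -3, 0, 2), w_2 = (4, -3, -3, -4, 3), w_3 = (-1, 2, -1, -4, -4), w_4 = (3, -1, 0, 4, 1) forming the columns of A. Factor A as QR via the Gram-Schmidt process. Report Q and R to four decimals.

Q = [[-0.7303, 0.5561, -0.1953, 0.3100], [-0.1826, -0.3823, 0.2872, 0.0147], [-0.5477, -0.3649, -0.2338, -0.6903], [0.0000, -0.5213, -0.6837, 0.5106], [0.3651, 0.3736, -0.5977, -0.4081]], R = [[5.4772, 0.3651, -0.5477, -1.6432], [0.0000, 7.6725, -0.3649, 0.3389], [0.0000, 0.0000, 6.1292, -4.2055], [0.0000, 0.0000, 0.0000, 2.5493]]

w_1 = (-4, -1, -3, 0, 2); ‖w_1‖ = 5.4772, so e_1 = (-0.7303, -0.1826, -0.5477, 0.0000, 0.3651).
e_1·w_2 = (-0.7303)·4 + (-0.1826)·(-3) + (-0.5477)·(-3) + 0.0000·(-4) + 0.3651·3 = 0.3651.
u_2 = w_2 − 0.3651·e_1 = (4.2667, -2.9333, -2.8000, -4.0000, 2.8667).
‖u_2‖ = 7.6725, so e_2 = (0.5561, -0.3823, -0.3649, -0.5213, 0.3736).
e_1·w_3 = (-0.7303)·(-1) + (-0.1826)·2 + (-0.5477)·(-1) + 0.0000·(-4) + 0.3651·(-4) = -0.5477; e_2·w_3 = 0.5561·(-1) + (-0.3823)·2 + (-0.3649)·(-1) + (-0.5213)·(-4) + 0.3736·(-4) = -0.3649.
u_3 = w_3 + 0.5477·e_1 + 0.3649·e_2 = (-1.1971, 1.7605, -1.4332, -4.1903, -3.6636).
‖u_3‖ = 6.1292, so e_3 = (-0.1953, 0.2872, -0.2338, -0.6837, -0.5977).
e_1·w_4 = (-0.7303)·3 + (-0.1826)·(-1) + (-0.5477)·0 + 0.0000·4 + 0.3651·1 = -1.6432; e_2·w_4 = 0.5561·3 + (-0.3823)·(-1) + (-0.3649)·0 + (-0.5213)·4 + 0.3736·1 = 0.3389; e_3·w_4 = (-0.1953)·3 + 0.2872·(-1) + (-0.2338)·0 + (-0.6837)·4 + (-0.5977)·1 = -4.2055.
u_4 = w_4 + 1.6432·e_1 − 0.3389·e_2 + 4.2055·e_3 = (0.7902, 0.0375, -1.7597, 1.3015, -1.0404).
‖u_4‖ = 2.5493, so e_4 = (0.3100, 0.0147, -0.6903, 0.5106, -0.4081).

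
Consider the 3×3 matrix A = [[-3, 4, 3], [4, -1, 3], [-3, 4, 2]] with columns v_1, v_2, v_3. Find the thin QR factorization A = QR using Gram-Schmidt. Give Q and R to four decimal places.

e_1 = v_1/‖v_1‖ = (-3, 4, -3)/5.8310 = (-0.5145, 0.6860, -0.5145).
r_{12} = e_1·v_2 = -4.8020.
u_2 = v_2 + 4.8020·e_1 = (1.5294, 2.2941, 1.5294).
‖u_2‖ = 3.1530, so e_2 = (0.4851, 0.7276, 0.4851).
r_{13} = e_1·v_3 = -0.5145; r_{23} = e_2·v_3 = 4.6082.
u_3 = v_3 + 0.5145·e_1 − 4.6082·e_2 = (0.5000, 0.0000, -0.5000).
‖u_3‖ = 0.7071, so e_3 = (0.7071, 0.0000, -0.7071).

Q = [[-0.5145, 0.4851, 0.7071], [0.6860, 0.7276, 0.0000], [-0.5145, 0.4851, -0.7071]], R = [[5.8310, -4.8020, -0.5145], [0.0000, 3.1530, 4.6082], [0.0000, 0.0000, 0.7071]]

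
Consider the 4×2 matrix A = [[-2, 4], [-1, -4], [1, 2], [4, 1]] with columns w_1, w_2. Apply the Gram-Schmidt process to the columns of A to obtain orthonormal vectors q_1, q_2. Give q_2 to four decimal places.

w_1 = (-2, -1, 1, 4); ‖w_1‖ = 4.6904, so q_1 = (-0.4264, -0.2132, 0.2132, 0.8528).
q_1·w_2 = (-0.4264)·4 + (-0.2132)·(-4) + 0.2132·2 + 0.8528·1 = 0.4264.
u_2 = w_2 − 0.4264·q_1 = (4.1818, -3.9091, 1.9091, 0.6364).
‖u_2‖ = 6.0678, so q_2 = (0.6892, -0.6442, 0.3146, 0.1049).

q_2 = (0.6892, -0.6442, 0.3146, 0.1049)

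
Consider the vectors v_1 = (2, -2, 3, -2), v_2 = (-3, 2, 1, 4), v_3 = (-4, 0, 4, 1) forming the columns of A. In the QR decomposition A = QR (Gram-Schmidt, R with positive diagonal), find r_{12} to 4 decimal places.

r_{12} = -3.2733

v_1 = (2, -2, 3, -2); ‖v_1‖ = 4.5826, so e_1 = (0.4364, -0.4364, 0.6547, -0.4364).
r_{12} = e_1·v_2 = -3.2733.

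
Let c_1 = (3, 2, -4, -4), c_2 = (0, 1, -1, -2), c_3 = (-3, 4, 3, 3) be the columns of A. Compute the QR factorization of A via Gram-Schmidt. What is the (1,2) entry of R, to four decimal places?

c_1 = (3, 2, -4, -4); ‖c_1‖ = 6.7082, so q_1 = (0.4472, 0.2981, -0.5963, -0.5963).
r_{12} = q_1·c_2 = 2.0870.

r_{12} = 2.0870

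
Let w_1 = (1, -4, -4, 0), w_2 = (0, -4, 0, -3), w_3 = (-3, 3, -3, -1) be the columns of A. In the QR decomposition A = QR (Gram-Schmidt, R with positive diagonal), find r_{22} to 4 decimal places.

e_1 = w_1/‖w_1‖ = (1, -4, -4, 0)/5.7446 = (0.1741, -0.6963, -0.6963, 0.0000).
r_{12} = e_1·w_2 = 2.7852.
u_2 = w_2 − 2.7852·e_1 = (-0.4848, -2.0606, 1.9394, -3.0000).
r_{22} = ‖u_2‖ = 4.1524.

r_{22} = 4.1524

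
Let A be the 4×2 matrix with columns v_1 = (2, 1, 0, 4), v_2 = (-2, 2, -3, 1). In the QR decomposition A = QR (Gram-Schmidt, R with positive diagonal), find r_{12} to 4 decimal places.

q_1 = v_1/‖v_1‖ = (2, 1, 0, 4)/4.5826 = (0.4364, 0.2182, 0.0000, 0.8729).
r_{12} = q_1·v_2 = 0.4364.

r_{12} = 0.4364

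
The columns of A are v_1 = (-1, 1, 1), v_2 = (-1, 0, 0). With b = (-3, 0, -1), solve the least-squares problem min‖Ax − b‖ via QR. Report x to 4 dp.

v_1 = (-1, 1, 1); ‖v_1‖ = 1.7321, so q_1 = (-0.5774, 0.5774, 0.5774).
q_1·v_2 = (-0.5774)·(-1) + 0.5774·0 + 0.5774·0 = 0.5774.
u_2 = v_2 − 0.5774·q_1 = (-0.6667, -0.3333, -0.3333).
‖u_2‖ = 0.8165, so q_2 = (-0.8165, -0.4082, -0.4082).
Qᵀb = (1.1547, 2.8577).
Back-substitute: x_2 = 2.8577/0.8165 = 3.5000.
x_1 = (1.1547 − 0.5774·3.5000)/1.7321 = -0.5000.

x = (-0.5000, 3.5000)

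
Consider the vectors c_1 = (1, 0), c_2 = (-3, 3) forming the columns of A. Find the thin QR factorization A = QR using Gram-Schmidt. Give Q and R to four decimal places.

Q = [[1.0000, 0.0000], [0.0000, 1.0000]], R = [[1.0000, -3.0000], [0.0000, 3.0000]]

q_1 = c_1/‖c_1‖ = (1, 0)/1.0000 = (1.0000, 0.0000).
r_{12} = q_1·c_2 = -3.0000.
u_2 = c_2 + 3.0000·q_1 = (0.0000, 3.0000).
‖u_2‖ = 3.0000, so q_2 = (0.0000, 1.0000).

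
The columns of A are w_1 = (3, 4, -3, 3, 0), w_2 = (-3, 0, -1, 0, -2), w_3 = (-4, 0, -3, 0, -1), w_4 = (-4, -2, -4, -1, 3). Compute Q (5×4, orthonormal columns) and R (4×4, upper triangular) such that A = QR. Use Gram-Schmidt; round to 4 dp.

w_1 = (3, 4, -3, 3, 0); ‖w_1‖ = 6.5574, so e_1 = (0.4575, 0.6100, -0.4575, 0.4575, 0.0000).
e_1·w_2 = 0.4575·(-3) + 0.6100·0 + (-0.4575)·(-1) + 0.4575·0 + 0.0000·(-2) = -0.9150.
u_2 = w_2 + 0.9150·e_1 = (-2.5814, 0.5581, -1.4186, 0.4186, -2.0000).
‖u_2‖ = 3.6281, so e_2 = (-0.7115, 0.1538, -0.3910, 0.1154, -0.5513).
e_1·w_3 = 0.4575·(-4) + 0.6100·0 + (-0.4575)·(-3) + 0.4575·0 + 0.0000·(-1) = -0.4575; e_2·w_3 = (-0.7115)·(-4) + 0.1538·0 + (-0.3910)·(-3) + 0.1154·0 + (-0.5513)·(-1) = 4.5703.
u_3 = w_3 + 0.4575·e_1 − 4.5703·e_2 = (-0.5389, -0.4240, -1.4223, -0.3180, 1.5194).
‖u_3‖ = 2.2142, so e_3 = (-0.2434, -0.1915, -0.6423, -0.1436, 0.6862).
e_1·w_4 = 0.4575·(-4) + 0.6100·(-2) + (-0.4575)·(-4) + 0.4575·(-1) + 0.0000·3 = -1.6775; e_2·w_4 = (-0.7115)·(-4) + 0.1538·(-2) + (-0.3910)·(-4) + 0.1154·(-1) + (-0.5513)·3 = 2.3332; e_3·w_4 = (-0.2434)·(-4) + (-0.1915)·(-2) + (-0.6423)·(-4) + (-0.1436)·(-1) + 0.6862·3 = 6.1280.
u_4 = w_4 + 1.6775·e_1 − 2.3332·e_2 − 6.1280·e_3 = (-0.0811, -0.1622, 0.0811, 0.3784, 0.0811).
‖u_4‖ = 0.4350, so e_4 = (-0.1864, -0.3728, 0.1864, 0.8699, 0.1864).

Q = [[0.4575, -0.7115, -0.2434, -0.1864], [0.6100, 0.1538, -0.1915, -0.3728], [-0.4575, -0.3910, -0.6423, 0.1864], [0.4575, 0.1154, -0.1436, 0.8699], [0.0000, -0.5513, 0.6862, 0.1864]], R = [[6.5574, -0.9150, -0.4575, -1.6775], [0.0000, 3.6281, 4.5703, 2.3332], [0.0000, 0.0000, 2.2142, 6.1280], [0.0000, 0.0000, 0.0000, 0.4350]]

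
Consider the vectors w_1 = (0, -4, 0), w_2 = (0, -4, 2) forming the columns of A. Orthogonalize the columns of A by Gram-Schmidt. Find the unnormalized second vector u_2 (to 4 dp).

u_2 = (0.0000, 0.0000, 2.0000)

w_1 = (0, -4, 0); ‖w_1‖ = 4.0000, so e_1 = (0.0000, -1.0000, 0.0000).
e_1·w_2 = 0.0000·0 + (-1.0000)·(-4) + 0.0000·2 = 4.0000.
u_2 = w_2 − 4.0000·e_1 = (0.0000, 0.0000, 2.0000).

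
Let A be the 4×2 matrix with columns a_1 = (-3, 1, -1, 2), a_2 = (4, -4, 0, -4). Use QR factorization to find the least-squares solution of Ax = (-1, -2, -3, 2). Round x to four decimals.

a_1 = (-3, 1, -1, 2); ‖a_1‖ = 3.8730, so q_1 = (-0.7746, 0.2582, -0.2582, 0.5164).
q_1·a_2 = (-0.7746)·4 + 0.2582·(-4) + (-0.2582)·0 + 0.5164·(-4) = -6.1968.
u_2 = a_2 + 6.1968·q_1 = (-0.8000, -2.4000, -1.6000, -0.8000).
‖u_2‖ = 3.0984, so q_2 = (-0.2582, -0.7746, -0.5164, -0.2582).
Qᵀb = (2.0656, 2.8402).
Back-substitute: x_2 = 2.8402/3.0984 = 0.9167.
x_1 = (2.0656 + 6.1968·0.9167)/3.8730 = 2.0000.

x = (2.0000, 0.9167)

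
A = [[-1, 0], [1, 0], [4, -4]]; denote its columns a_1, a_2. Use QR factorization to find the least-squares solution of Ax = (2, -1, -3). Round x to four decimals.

a_1 = (-1, 1, 4); ‖a_1‖ = 4.2426, so q_1 = (-0.2357, 0.2357, 0.9428).
q_1·a_2 = (-0.2357)·0 + 0.2357·0 + 0.9428·(-4) = -3.7712.
u_2 = a_2 + 3.7712·q_1 = (-0.8889, 0.8889, -0.4444).
‖u_2‖ = 1.3333, so q_2 = (-0.6667, 0.6667, -0.3333).
Qᵀb = (-3.5355, -1.0000).
Back-substitute: x_2 = -1.0000/1.3333 = -0.7500.
x_1 = (-3.5355 + 3.7712·(-0.7500))/4.2426 = -1.5000.

x = (-1.5000, -0.7500)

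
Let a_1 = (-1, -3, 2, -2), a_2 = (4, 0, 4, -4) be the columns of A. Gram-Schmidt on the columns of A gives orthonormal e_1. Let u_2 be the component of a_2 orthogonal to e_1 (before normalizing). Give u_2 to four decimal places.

a_1 = (-1, -3, 2, -2); ‖a_1‖ = 4.2426, so e_1 = (-0.2357, -0.7071, 0.4714, -0.4714).
e_1·a_2 = (-0.2357)·4 + (-0.7071)·0 + 0.4714·4 + (-0.4714)·(-4) = 2.8284.
u_2 = a_2 − 2.8284·e_1 = (4.6667, 2.0000, 2.6667, -2.6667).

u_2 = (4.6667, 2.0000, 2.6667, -2.6667)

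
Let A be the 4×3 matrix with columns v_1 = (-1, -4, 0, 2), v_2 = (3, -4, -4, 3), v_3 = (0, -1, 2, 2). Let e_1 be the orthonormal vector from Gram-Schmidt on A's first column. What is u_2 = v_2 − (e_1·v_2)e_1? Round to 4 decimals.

e_1 = v_1/‖v_1‖ = (-1, -4, 0, 2)/4.5826 = (-0.2182, -0.8729, 0.0000, 0.4364).
r_{12} = e_1·v_2 = 4.1461.
u_2 = v_2 − 4.1461·e_1 = (3.9048, -0.3810, -4.0000, 1.1905).

u_2 = (3.9048, -0.3810, -4.0000, 1.1905)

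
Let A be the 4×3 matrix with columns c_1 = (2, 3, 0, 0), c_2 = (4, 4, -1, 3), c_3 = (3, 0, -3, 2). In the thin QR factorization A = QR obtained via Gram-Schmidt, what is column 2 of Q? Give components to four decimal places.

e_2 = (0.2754, -0.1836, -0.2984, 0.8952)

e_1 = c_1/‖c_1‖ = (2, 3, 0, 0)/3.6056 = (0.5547, 0.8321, 0.0000, 0.0000).
r_{12} = e_1·c_2 = 5.5470.
u_2 = c_2 − 5.5470·e_1 = (0.9231, -0.6154, -1.0000, 3.0000).
‖u_2‖ = 3.3512, so e_2 = (0.2754, -0.1836, -0.2984, 0.8952).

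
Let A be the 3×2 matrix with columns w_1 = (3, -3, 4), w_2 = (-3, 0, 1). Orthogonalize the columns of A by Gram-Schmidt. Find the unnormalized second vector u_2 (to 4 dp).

u_2 = (-2.5588, -0.4412, 1.5882)

e_1 = w_1/‖w_1‖ = (3, -3, 4)/5.8310 = (0.5145, -0.5145, 0.6860).
r_{12} = e_1·w_2 = -0.8575.
u_2 = w_2 + 0.8575·e_1 = (-2.5588, -0.4412, 1.5882).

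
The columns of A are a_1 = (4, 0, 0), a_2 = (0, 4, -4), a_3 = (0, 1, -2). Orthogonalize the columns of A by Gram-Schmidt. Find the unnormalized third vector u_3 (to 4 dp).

u_3 = (0.0000, -0.5000, -0.5000)

a_1 = (4, 0, 0); ‖a_1‖ = 4.0000, so q_1 = (1.0000, 0.0000, 0.0000).
q_1·a_2 = 1.0000·0 + 0.0000·4 + 0.0000·(-4) = 0.0000.
u_2 = a_2 + 0.0000·q_1 = (0.0000, 4.0000, -4.0000).
‖u_2‖ = 5.6569, so q_2 = (0.0000, 0.7071, -0.7071).
q_1·a_3 = 1.0000·0 + 0.0000·1 + 0.0000·(-2) = 0.0000; q_2·a_3 = 0.0000·0 + 0.7071·1 + (-0.7071)·(-2) = 2.1213.
u_3 = a_3 + 0.0000·q_1 − 2.1213·q_2 = (0.0000, -0.5000, -0.5000).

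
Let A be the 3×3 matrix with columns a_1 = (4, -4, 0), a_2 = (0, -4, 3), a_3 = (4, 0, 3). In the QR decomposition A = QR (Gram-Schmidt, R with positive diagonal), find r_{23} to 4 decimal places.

r_{23} = 0.2425

a_1 = (4, -4, 0); ‖a_1‖ = 5.6569, so q_1 = (0.7071, -0.7071, 0.0000).
q_1·a_2 = 0.7071·0 + (-0.7071)·(-4) + 0.0000·3 = 2.8284.
u_2 = a_2 − 2.8284·q_1 = (-2.0000, -2.0000, 3.0000).
‖u_2‖ = 4.1231, so q_2 = (-0.4851, -0.4851, 0.7276).
r_{23} = q_2·a_3 = 0.2425.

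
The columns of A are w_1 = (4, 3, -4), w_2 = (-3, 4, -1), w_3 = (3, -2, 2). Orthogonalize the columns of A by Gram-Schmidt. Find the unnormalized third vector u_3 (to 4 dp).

u_3 = (0.7057, 0.8686, 1.3571)

w_1 = (4, 3, -4); ‖w_1‖ = 6.4031, so q_1 = (0.6247, 0.4685, -0.6247).
q_1·w_2 = 0.6247·(-3) + 0.4685·4 + (-0.6247)·(-1) = 0.6247.
u_2 = w_2 − 0.6247·q_1 = (-3.3902, 3.7073, -0.6098).
‖u_2‖ = 5.0606, so q_2 = (-0.6699, 0.7326, -0.1205).
q_1·w_3 = 0.6247·3 + 0.4685·(-2) + (-0.6247)·2 = -0.3123; q_2·w_3 = (-0.6699)·3 + 0.7326·(-2) + (-0.1205)·2 = -3.7159.
u_3 = w_3 + 0.3123·q_1 + 3.7159·q_2 = (0.7057, 0.8686, 1.3571).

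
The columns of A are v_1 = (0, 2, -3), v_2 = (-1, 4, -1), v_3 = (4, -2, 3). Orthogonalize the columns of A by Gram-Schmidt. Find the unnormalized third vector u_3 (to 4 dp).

e_1 = v_1/‖v_1‖ = (0, 2, -3)/3.6056 = (0.0000, 0.5547, -0.8321).
r_{12} = e_1·v_2 = 3.0509.
u_2 = v_2 − 3.0509·e_1 = (-1.0000, 2.3077, 1.5385).
‖u_2‖ = 2.9483, so e_2 = (-0.3392, 0.7827, 0.5218).
r_{13} = e_1·v_3 = -3.6056; r_{23} = e_2·v_3 = -1.3567.
u_3 = v_3 + 3.6056·e_1 + 1.3567·e_2 = (3.5398, 1.0619, 0.7080).

u_3 = (3.5398, 1.0619, 0.7080)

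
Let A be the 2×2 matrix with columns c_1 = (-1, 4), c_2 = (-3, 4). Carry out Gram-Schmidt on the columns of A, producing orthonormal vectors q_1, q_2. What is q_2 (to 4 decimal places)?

q_2 = (-0.9701, -0.2425)

c_1 = (-1, 4); ‖c_1‖ = 4.1231, so q_1 = (-0.2425, 0.9701).
q_1·c_2 = (-0.2425)·(-3) + 0.9701·4 = 4.6082.
u_2 = c_2 − 4.6082·q_1 = (-1.8824, -0.4706).
‖u_2‖ = 1.9403, so q_2 = (-0.9701, -0.2425).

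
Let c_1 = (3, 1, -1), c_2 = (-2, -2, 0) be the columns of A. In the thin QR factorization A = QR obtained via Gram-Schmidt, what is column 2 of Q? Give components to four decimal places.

q_2 = (0.1231, -0.8616, -0.4924)

c_1 = (3, 1, -1); ‖c_1‖ = 3.3166, so q_1 = (0.9045, 0.3015, -0.3015).
q_1·c_2 = 0.9045·(-2) + 0.3015·(-2) + (-0.3015)·0 = -2.4121.
u_2 = c_2 + 2.4121·q_1 = (0.1818, -1.2727, -0.7273).
‖u_2‖ = 1.4771, so q_2 = (0.1231, -0.8616, -0.4924).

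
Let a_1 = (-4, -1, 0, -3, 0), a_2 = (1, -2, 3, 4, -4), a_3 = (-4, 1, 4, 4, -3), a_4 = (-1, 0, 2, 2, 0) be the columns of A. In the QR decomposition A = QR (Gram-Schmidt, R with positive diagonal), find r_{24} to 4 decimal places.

r_{24} = 1.9225

a_1 = (-4, -1, 0, -3, 0); ‖a_1‖ = 5.0990, so q_1 = (-0.7845, -0.1961, 0.0000, -0.5883, 0.0000).
q_1·a_2 = (-0.7845)·1 + (-0.1961)·(-2) + 0.0000·3 + (-0.5883)·4 + 0.0000·(-4) = -2.7456.
u_2 = a_2 + 2.7456·q_1 = (-1.1538, -2.5385, 3.0000, 2.3846, -4.0000).
‖u_2‖ = 6.2017, so q_2 = (-0.1861, -0.4093, 0.4837, 0.3845, -0.6450).
r_{24} = q_2·a_4 = 1.9225.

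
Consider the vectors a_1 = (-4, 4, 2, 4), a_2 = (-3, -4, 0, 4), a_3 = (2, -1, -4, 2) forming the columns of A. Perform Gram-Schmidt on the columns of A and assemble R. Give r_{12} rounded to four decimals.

r_{12} = 1.6641

q_1 = a_1/‖a_1‖ = (-4, 4, 2, 4)/7.2111 = (-0.5547, 0.5547, 0.2774, 0.5547).
r_{12} = q_1·a_2 = 1.6641.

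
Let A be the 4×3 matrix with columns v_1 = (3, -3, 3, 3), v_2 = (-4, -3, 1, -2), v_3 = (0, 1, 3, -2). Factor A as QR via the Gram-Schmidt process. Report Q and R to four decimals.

v_1 = (3, -3, 3, 3); ‖v_1‖ = 6.0000, so q_1 = (0.5000, -0.5000, 0.5000, 0.5000).
q_1·v_2 = 0.5000·(-4) + (-0.5000)·(-3) + 0.5000·1 + 0.5000·(-2) = -1.0000.
u_2 = v_2 + 1.0000·q_1 = (-3.5000, -3.5000, 1.5000, -1.5000).
‖u_2‖ = 5.3852, so q_2 = (-0.6499, -0.6499, 0.2785, -0.2785).
q_1·v_3 = 0.5000·0 + (-0.5000)·1 + 0.5000·3 + 0.5000·(-2) = 0.0000; q_2·v_3 = (-0.6499)·0 + (-0.6499)·1 + 0.2785·3 + (-0.2785)·(-2) = 0.7428.
u_3 = v_3 + 0.0000·q_1 − 0.7428·q_2 = (0.4828, 1.4828, 2.7931, -1.7931).
‖u_3‖ = 3.6672, so q_3 = (0.1316, 0.4043, 0.7616, -0.4890).

Q = [[0.5000, -0.6499, 0.1316], [-0.5000, -0.6499, 0.4043], [0.5000, 0.2785, 0.7616], [0.5000, -0.2785, -0.4890]], R = [[6.0000, -1.0000, 0.0000], [0.0000, 5.3852, 0.7428], [0.0000, 0.0000, 3.6672]]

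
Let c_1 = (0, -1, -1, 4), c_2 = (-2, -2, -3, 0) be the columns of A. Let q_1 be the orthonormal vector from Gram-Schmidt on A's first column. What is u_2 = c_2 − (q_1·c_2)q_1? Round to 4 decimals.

u_2 = (-2.0000, -1.7222, -2.7222, -1.1111)

q_1 = c_1/‖c_1‖ = (0, -1, -1, 4)/4.2426 = (0.0000, -0.2357, -0.2357, 0.9428).
r_{12} = q_1·c_2 = 1.1785.
u_2 = c_2 − 1.1785·q_1 = (-2.0000, -1.7222, -2.7222, -1.1111).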